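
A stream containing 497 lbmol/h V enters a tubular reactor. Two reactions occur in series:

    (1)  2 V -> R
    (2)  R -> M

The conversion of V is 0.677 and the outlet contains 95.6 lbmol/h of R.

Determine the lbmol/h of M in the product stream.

Conversion of V: V consumed = 2ξ₁ = 0.677 × 497 → ξ₁ = 168.2 lbmol/h.
R balance: n_R = 0 + 1ξ₁ − 1ξ₂ = 95.6 → ξ₂ = (1·168.2 − 95.6)/1 = 72.63 lbmol/h.
Outlet amounts (n = n₀ + Σ ν·ξ):
  V: 497 − 2(168.2) = 160.5
  R: 0 + 1(168.2) − 1(72.63) = 95.6
  M: 0 + 1(72.63) = 72.63

72.6 lbmol/h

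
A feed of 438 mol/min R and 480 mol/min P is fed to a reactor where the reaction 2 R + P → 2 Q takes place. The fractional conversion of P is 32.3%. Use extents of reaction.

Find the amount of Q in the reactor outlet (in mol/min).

P reacted = 0.323 × 480 = 155 mol/min; ν_P = −1, so ξ = 155/1 = 155 mol/min.
Outlet amounts (n = n₀ + ν ξ):
  R: 438 − 2(155) = 127.9
  P: 480 − 1(155) = 325
  Q: 0 + 2(155) = 310.1

310 mol/min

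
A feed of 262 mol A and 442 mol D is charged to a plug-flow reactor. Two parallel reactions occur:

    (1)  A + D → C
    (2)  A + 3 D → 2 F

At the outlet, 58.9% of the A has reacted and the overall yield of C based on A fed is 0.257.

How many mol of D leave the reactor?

114 mol

Yield of C: 1ξ₁ / 262 = 0.257 → ξ₁ = 67.33 mol.
Conversion of A: 1ξ₁ + 1ξ₂ = 0.589 × 262 = 154.3 → ξ₂ = 86.98 mol.
Outlet amounts (n = n₀ + Σ ν·ξ):
  A: 262 − 1(67.33) − 1(86.98) = 107.7
  D: 442 − 1(67.33) − 3(86.98) = 113.7
  C: 0 + 1(67.33) = 67.33
  F: 0 + 2(86.98) = 174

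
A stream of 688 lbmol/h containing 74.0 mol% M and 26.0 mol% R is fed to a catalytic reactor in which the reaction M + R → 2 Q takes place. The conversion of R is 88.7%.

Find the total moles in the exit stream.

R reacted = 0.887 × 178.9 = 158.7 lbmol/h; ν_R = −1, so ξ = 158.7/1 = 158.7 lbmol/h.
Outlet amounts (n = n₀ + ν ξ):
  M: 509.1 − 1(158.7) = 350.5
  R: 178.9 − 1(158.7) = 20.21
  Q: 0 + 2(158.7) = 317.3
Total out = 350.5 + 20.21 + 317.3 = 688 lbmol/h.

688 lbmol/h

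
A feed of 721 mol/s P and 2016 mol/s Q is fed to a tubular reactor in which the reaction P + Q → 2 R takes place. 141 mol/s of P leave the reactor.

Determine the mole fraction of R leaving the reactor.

0.424

For P: n = n₀ − 1ξ → 141 = 721 − 1ξ, giving ξ = 580 mol/s.
Outlet amounts (n = n₀ + ν ξ):
  P: 721 − 1(580) = 141
  Q: 2016 − 1(580) = 1436
  R: 0 + 2(580) = 1160
Total out = 2737 mol/s; y_R = 1160 / 2737 = 0.4238.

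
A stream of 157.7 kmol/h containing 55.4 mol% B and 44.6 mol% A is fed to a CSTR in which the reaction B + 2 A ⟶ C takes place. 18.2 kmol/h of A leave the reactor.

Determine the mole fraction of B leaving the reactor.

For A: n = n₀ − 2ξ → 18.2 = 70.33 − 2ξ, giving ξ = 26.07 kmol/h.
Outlet amounts (n = n₀ + ν ξ):
  B: 87.37 − 1(26.07) = 61.3
  A: 70.33 − 2(26.07) = 18.2
  C: 0 + 1(26.07) = 26.07
Total out = 105.6 kmol/h; y_B = 61.3 / 105.6 = 0.5807.

0.581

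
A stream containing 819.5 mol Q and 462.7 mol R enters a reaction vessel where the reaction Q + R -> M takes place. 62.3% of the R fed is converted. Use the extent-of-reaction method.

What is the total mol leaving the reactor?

R reacted = 0.623 × 462.7 = 288.3 mol; ν_R = −1, so ξ = 288.3/1 = 288.3 mol.
Outlet amounts (n = n₀ + ν ξ):
  Q: 819.5 − 1(288.3) = 531.2
  R: 462.7 − 1(288.3) = 174.4
  M: 0 + 1(288.3) = 288.3
Total out = 531.2 + 174.4 + 288.3 = 993.9 mol.

994 mol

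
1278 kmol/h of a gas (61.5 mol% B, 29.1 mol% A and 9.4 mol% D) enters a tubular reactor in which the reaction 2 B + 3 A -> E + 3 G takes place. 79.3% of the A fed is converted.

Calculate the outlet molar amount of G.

295 kmol/h

A reacted = 0.793 × 371.9 = 294.9 kmol/h; ν_A = −3, so ξ = 294.9/3 = 98.31 kmol/h.
Outlet amounts (n = n₀ + ν ξ):
  B: 786 − 2(98.31) = 589.4
  A: 371.9 − 3(98.31) = 76.98
  E: 0 + 1(98.31) = 98.31
  G: 0 + 3(98.31) = 294.9
  D: 120.1 (inert)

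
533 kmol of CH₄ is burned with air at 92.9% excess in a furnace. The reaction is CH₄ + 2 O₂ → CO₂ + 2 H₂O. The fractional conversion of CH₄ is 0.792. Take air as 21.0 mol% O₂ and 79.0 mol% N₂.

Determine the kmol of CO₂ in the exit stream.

Stoichiometric O₂ = 2 × 533 = 1066 kmol; O₂ fed = 1066 × 1.929 = 2056 kmol.
N₂ fed = 2056 × 79/21 = 7736 kmol.
Fuel reacted = 0.792 × 533 → ξ = 422.1 kmol.
Outlet (n = n₀ + ν ξ):
  CH₄: 533 − 1(422.1) = 110.9
  O₂: 2056 − 2(422.1) = 1212
  N₂: 7736 (inert)
  CO₂: 0 + 1(422.1) = 422.1
  H₂O: 0 + 2(422.1) = 844.3

422 kmol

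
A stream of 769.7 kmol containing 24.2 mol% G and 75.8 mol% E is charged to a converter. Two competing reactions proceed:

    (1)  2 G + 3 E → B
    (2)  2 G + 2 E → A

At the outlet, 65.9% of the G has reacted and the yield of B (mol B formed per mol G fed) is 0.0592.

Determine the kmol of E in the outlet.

Yield of B: 1ξ₁ / 186.3 = 0.0592 → ξ₁ = 11.03 kmol.
Conversion of G: 2ξ₁ + 2ξ₂ = 0.659 × 186.3 = 122.8 → ξ₂ = 50.35 kmol.
Outlet amounts (n = n₀ + Σ ν·ξ):
  G: 186.3 − 2(11.03) − 2(50.35) = 63.52
  E: 583.4 − 3(11.03) − 2(50.35) = 449.7
  B: 0 + 1(11.03) = 11.03
  A: 0 + 1(50.35) = 50.35

450 kmol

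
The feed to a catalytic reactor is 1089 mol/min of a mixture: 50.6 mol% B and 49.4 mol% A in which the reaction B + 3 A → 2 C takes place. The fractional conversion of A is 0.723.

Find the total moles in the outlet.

A reacted = 0.723 × 538 = 388.9 mol/min; ν_A = −3, so ξ = 388.9/3 = 129.6 mol/min.
Outlet amounts (n = n₀ + ν ξ):
  B: 551 − 1(129.6) = 421.4
  A: 538 − 3(129.6) = 149
  C: 0 + 2(129.6) = 259.3
Total out = 421.4 + 149 + 259.3 = 829.7 mol/min.

830 mol/min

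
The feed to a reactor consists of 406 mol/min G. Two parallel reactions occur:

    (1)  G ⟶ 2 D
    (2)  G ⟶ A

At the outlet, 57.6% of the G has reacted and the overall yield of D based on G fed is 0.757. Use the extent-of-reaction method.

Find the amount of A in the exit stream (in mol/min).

80.2 mol/min

Yield of D: 2ξ₁ / 406 = 0.757 → ξ₁ = 153.7 mol/min.
Conversion of G: 1ξ₁ + 1ξ₂ = 0.576 × 406 = 233.9 → ξ₂ = 80.19 mol/min.
Outlet amounts (n = n₀ + Σ ν·ξ):
  G: 406 − 1(153.7) − 1(80.19) = 172.1
  D: 0 + 2(153.7) = 307.3
  A: 0 + 1(80.19) = 80.19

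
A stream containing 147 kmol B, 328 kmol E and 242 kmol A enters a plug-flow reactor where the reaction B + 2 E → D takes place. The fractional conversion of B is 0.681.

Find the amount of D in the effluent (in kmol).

B reacted = 0.681 × 147 = 100.1 kmol; ν_B = −1, so ξ = 100.1/1 = 100.1 kmol.
Outlet amounts (n = n₀ + ν ξ):
  B: 147 − 1(100.1) = 46.89
  E: 328 − 2(100.1) = 127.8
  D: 0 + 1(100.1) = 100.1
  A: 242 (inert)

100 kmol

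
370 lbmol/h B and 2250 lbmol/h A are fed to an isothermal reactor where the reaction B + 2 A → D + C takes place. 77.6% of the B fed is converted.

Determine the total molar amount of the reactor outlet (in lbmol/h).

2330 lbmol/h

B reacted = 0.776 × 370 = 287.1 lbmol/h; ν_B = −1, so ξ = 287.1/1 = 287.1 lbmol/h.
Outlet amounts (n = n₀ + ν ξ):
  B: 370 − 1(287.1) = 82.88
  A: 2250 − 2(287.1) = 1676
  D: 0 + 1(287.1) = 287.1
  C: 0 + 1(287.1) = 287.1
Total out = 82.88 + 1676 + 287.1 + 287.1 = 2333 lbmol/h.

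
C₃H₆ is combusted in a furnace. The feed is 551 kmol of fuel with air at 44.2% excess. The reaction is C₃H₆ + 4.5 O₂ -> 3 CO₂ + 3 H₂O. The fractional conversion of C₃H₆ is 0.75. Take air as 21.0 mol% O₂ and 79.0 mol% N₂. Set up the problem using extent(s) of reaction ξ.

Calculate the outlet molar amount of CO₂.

1240 kmol

Stoichiometric O₂ = 4.5 × 551 = 2480 kmol; O₂ fed = 2480 × 1.442 = 3575 kmol.
N₂ fed = 3575 × 79/21 = 13450 kmol.
Fuel reacted = 0.75 × 551 → ξ = 413.2 kmol.
Outlet (n = n₀ + ν ξ):
  C₃H₆: 551 − 1(413.2) = 137.8
  O₂: 3575 − 4.5(413.2) = 1716
  N₂: 13450 (inert)
  CO₂: 0 + 3(413.2) = 1240
  H₂O: 0 + 3(413.2) = 1240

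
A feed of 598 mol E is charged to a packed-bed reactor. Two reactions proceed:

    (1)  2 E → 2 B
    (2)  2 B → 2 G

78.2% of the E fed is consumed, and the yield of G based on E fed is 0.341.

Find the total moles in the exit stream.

598 mol

Conversion of E: E consumed = 2ξ₁ = 0.782 × 598 → ξ₁ = 233.8 mol.
Yield of G: 2ξ₂ / 598 = 0.341 → ξ₂ = 102 mol.
Outlet amounts (n = n₀ + Σ ν·ξ):
  E: 598 − 2(233.8) = 130.4
  B: 0 + 2(233.8) − 2(102) = 263.7
  G: 0 + 2(102) = 203.9
Total out = 130.4 + 263.7 + 203.9 = 598 mol.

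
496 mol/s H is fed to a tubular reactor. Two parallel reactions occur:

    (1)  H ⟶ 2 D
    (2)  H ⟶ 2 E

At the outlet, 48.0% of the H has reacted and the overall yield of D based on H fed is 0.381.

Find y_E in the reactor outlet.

0.391

Yield of D: 2ξ₁ / 496 = 0.381 → ξ₁ = 94.49 mol/s.
Conversion of H: 1ξ₁ + 1ξ₂ = 0.48 × 496 = 238.1 → ξ₂ = 143.6 mol/s.
Outlet amounts (n = n₀ + Σ ν·ξ):
  H: 496 − 1(94.49) − 1(143.6) = 257.9
  D: 0 + 2(94.49) = 189
  E: 0 + 2(143.6) = 287.2
Total out = 734.1 mol/s; y_E = 287.2 / 734.1 = 0.3912.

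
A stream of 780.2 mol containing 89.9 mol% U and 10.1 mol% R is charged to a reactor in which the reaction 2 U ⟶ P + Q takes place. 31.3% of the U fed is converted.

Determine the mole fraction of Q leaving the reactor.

0.141

U reacted = 0.313 × 701.4 = 219.5 mol; ν_U = −2, so ξ = 219.5/2 = 109.8 mol.
Outlet amounts (n = n₀ + ν ξ):
  U: 701.4 − 2(109.8) = 481.9
  P: 0 + 1(109.8) = 109.8
  Q: 0 + 1(109.8) = 109.8
  R: 78.8 (inert)
Total out = 780.2 mol; y_Q = 109.8 / 780.2 = 0.1407.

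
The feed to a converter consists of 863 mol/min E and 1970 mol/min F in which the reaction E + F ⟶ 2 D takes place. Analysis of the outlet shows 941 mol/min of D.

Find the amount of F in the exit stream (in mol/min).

For D: n = n₀ + 2ξ → 941 = 0 + 2ξ, giving ξ = 470.5 mol/min.
Outlet amounts (n = n₀ + ν ξ):
  E: 863 − 1(470.5) = 392.5
  F: 1970 − 1(470.5) = 1500
  D: 0 + 2(470.5) = 941

1500 mol/min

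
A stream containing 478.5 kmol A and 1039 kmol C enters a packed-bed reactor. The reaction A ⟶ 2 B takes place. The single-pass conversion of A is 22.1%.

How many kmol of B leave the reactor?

A reacted = 0.221 × 478.5 = 105.7 kmol; ν_A = −1, so ξ = 105.7/1 = 105.7 kmol.
Outlet amounts (n = n₀ + ν ξ):
  A: 478.5 − 1(105.7) = 372.8
  B: 0 + 2(105.7) = 211.5
  C: 1039 (inert)

211 kmol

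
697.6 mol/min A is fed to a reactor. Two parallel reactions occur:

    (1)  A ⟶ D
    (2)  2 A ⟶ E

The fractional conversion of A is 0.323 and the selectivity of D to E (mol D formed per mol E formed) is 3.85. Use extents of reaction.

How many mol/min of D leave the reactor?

Conversion of A: A consumed = 0.323 × 697.6 = 225.3 mol/min = 1ξ₁ + 2ξ₂.
Selectivity: 1ξ₁ / (1ξ₂) = 3.85 → ξ₁ = 3.85 ξ₂.
Substitute: (1·3.85 + 2) ξ₂ = 225.3 → ξ₂ = 38.52 mol/min, ξ₁ = 148.3 mol/min.
Outlet amounts (n = n₀ + Σ ν·ξ):
  A: 697.6 − 1(148.3) − 2(38.52) = 472.3
  D: 0 + 1(148.3) = 148.3
  E: 0 + 1(38.52) = 38.52

148 mol/min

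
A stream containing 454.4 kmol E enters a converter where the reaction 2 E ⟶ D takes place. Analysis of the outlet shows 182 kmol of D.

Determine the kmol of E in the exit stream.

For D: n = n₀ + 1ξ → 182 = 0 + 1ξ, giving ξ = 182 kmol.
Outlet amounts (n = n₀ + ν ξ):
  E: 454.4 − 2(182) = 90.4
  D: 0 + 1(182) = 182

90.4 kmol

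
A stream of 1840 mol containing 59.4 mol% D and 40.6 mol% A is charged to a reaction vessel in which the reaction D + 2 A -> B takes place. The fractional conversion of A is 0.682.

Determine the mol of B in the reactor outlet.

255 mol

A reacted = 0.682 × 747 = 509.5 mol; ν_A = −2, so ξ = 509.5/2 = 254.7 mol.
Outlet amounts (n = n₀ + ν ξ):
  D: 1093 − 1(254.7) = 838.2
  A: 747 − 2(254.7) = 237.6
  B: 0 + 1(254.7) = 254.7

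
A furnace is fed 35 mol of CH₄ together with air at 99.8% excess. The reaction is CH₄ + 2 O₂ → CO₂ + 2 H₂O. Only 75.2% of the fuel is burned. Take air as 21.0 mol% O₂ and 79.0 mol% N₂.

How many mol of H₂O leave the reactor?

52.6 mol

Stoichiometric O₂ = 2 × 35 = 70 mol; O₂ fed = 70 × 1.998 = 139.9 mol.
N₂ fed = 139.9 × 79/21 = 526.1 mol.
Fuel reacted = 0.752 × 35 → ξ = 26.32 mol.
Outlet (n = n₀ + ν ξ):
  CH₄: 35 − 1(26.32) = 8.68
  O₂: 139.9 − 2(26.32) = 87.22
  N₂: 526.1 (inert)
  CO₂: 0 + 1(26.32) = 26.32
  H₂O: 0 + 2(26.32) = 52.64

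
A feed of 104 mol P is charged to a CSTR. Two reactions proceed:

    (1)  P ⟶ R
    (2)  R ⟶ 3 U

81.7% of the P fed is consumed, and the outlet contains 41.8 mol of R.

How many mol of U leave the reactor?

130 mol

Conversion of P: P consumed = 1ξ₁ = 0.817 × 104 → ξ₁ = 84.97 mol.
R balance: n_R = 0 + 1ξ₁ − 1ξ₂ = 41.8 → ξ₂ = (1·84.97 − 41.8)/1 = 43.17 mol.
Outlet amounts (n = n₀ + Σ ν·ξ):
  P: 104 − 1(84.97) = 19.03
  R: 0 + 1(84.97) − 1(43.17) = 41.8
  U: 0 + 3(43.17) = 129.5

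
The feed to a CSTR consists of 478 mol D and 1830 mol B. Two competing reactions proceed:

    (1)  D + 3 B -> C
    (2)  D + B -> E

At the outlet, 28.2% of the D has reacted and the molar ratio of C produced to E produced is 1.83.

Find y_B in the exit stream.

0.761

Conversion of D: D consumed = 0.282 × 478 = 134.8 mol = 1ξ₁ + 1ξ₂.
Selectivity: 1ξ₁ / (1ξ₂) = 1.83 → ξ₁ = 1.83 ξ₂.
Substitute: (1·1.83 + 1) ξ₂ = 134.8 → ξ₂ = 47.63 mol, ξ₁ = 87.16 mol.
Outlet amounts (n = n₀ + Σ ν·ξ):
  D: 478 − 1(87.16) − 1(47.63) = 343.2
  B: 1830 − 3(87.16) − 1(47.63) = 1521
  C: 0 + 1(87.16) = 87.16
  E: 0 + 1(47.63) = 47.63
Total out = 1999 mol; y_B = 1521 / 1999 = 0.7609.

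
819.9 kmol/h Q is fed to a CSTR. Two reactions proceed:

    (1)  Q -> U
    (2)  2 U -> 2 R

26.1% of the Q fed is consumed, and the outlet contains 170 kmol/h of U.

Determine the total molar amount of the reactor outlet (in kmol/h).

Conversion of Q: Q consumed = 1ξ₁ = 0.261 × 819.9 → ξ₁ = 214 kmol/h.
U balance: n_U = 0 + 1ξ₁ − 2ξ₂ = 170 → ξ₂ = (1·214 − 170)/2 = 22 kmol/h.
Outlet amounts (n = n₀ + Σ ν·ξ):
  Q: 819.9 − 1(214) = 605.9
  U: 0 + 1(214) − 2(22) = 170
  R: 0 + 2(22) = 43.99
Total out = 605.9 + 170 + 43.99 = 819.9 kmol/h.

820 kmol/h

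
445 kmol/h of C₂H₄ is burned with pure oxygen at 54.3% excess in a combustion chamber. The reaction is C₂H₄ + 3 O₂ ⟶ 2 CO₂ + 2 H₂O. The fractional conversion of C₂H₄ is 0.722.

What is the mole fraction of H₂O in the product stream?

Stoichiometric O₂ = 3 × 445 = 1335 kmol/h; O₂ fed = 1335 × 1.543 = 2060 kmol/h.
Fuel reacted = 0.722 × 445 → ξ = 321.3 kmol/h.
Outlet (n = n₀ + ν ξ):
  C₂H₄: 445 − 1(321.3) = 123.7
  O₂: 2060 − 3(321.3) = 1096
  CO₂: 0 + 2(321.3) = 642.6
  H₂O: 0 + 2(321.3) = 642.6
Total out = 2505 kmol/h; y_H₂O = 642.6 / 2505 = 0.2565.

0.257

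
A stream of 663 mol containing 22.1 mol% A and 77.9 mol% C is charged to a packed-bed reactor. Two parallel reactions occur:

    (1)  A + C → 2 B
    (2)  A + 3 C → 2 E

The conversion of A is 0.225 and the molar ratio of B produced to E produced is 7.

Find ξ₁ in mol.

ξ₁ = 28.8 mol

Conversion of A: A consumed = 0.225 × 146.5 = 32.97 mol = 1ξ₁ + 1ξ₂.
Selectivity: 2ξ₁ / (2ξ₂) = 7 → ξ₁ = 7 ξ₂.
Substitute: (1·7 + 1) ξ₂ = 32.97 → ξ₂ = 4.121 mol, ξ₁ = 28.85 mol.
Outlet amounts (n = n₀ + Σ ν·ξ):
  A: 146.5 − 1(28.85) − 1(4.121) = 113.6
  C: 516.5 − 1(28.85) − 3(4.121) = 475.3
  B: 0 + 2(28.85) = 57.69
  E: 0 + 2(4.121) = 8.242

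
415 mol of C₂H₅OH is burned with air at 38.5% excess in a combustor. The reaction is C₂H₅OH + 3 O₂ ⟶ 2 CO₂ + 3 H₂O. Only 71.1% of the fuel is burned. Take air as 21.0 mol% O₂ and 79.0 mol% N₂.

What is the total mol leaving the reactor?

Stoichiometric O₂ = 3 × 415 = 1245 mol; O₂ fed = 1245 × 1.385 = 1724 mol.
N₂ fed = 1724 × 79/21 = 6487 mol.
Fuel reacted = 0.711 × 415 → ξ = 295.1 mol.
Outlet (n = n₀ + ν ξ):
  C₂H₅OH: 415 − 1(295.1) = 119.9
  O₂: 1724 − 3(295.1) = 839.1
  N₂: 6487 (inert)
  CO₂: 0 + 2(295.1) = 590.1
  H₂O: 0 + 3(295.1) = 885.2
Total out = 119.9 + 839.1 + 6487 + 590.1 + 885.2 = 8921 mol.

8920 mol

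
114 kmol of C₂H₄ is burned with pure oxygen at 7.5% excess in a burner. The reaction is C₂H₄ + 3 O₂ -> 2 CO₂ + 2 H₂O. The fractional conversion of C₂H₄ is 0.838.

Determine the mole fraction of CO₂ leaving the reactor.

Stoichiometric O₂ = 3 × 114 = 342 kmol; O₂ fed = 342 × 1.075 = 367.6 kmol.
Fuel reacted = 0.838 × 114 → ξ = 95.53 kmol.
Outlet (n = n₀ + ν ξ):
  C₂H₄: 114 − 1(95.53) = 18.47
  O₂: 367.6 − 3(95.53) = 81.05
  CO₂: 0 + 2(95.53) = 191.1
  H₂O: 0 + 2(95.53) = 191.1
Total out = 481.6 kmol; y_CO₂ = 191.1 / 481.6 = 0.3967.

0.397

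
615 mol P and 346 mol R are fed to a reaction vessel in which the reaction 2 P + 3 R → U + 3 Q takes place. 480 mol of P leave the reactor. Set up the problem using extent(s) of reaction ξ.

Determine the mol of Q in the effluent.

For P: n = n₀ − 2ξ → 480 = 615 − 2ξ, giving ξ = 67.5 mol.
Outlet amounts (n = n₀ + ν ξ):
  P: 615 − 2(67.5) = 480
  R: 346 − 3(67.5) = 143.5
  U: 0 + 1(67.5) = 67.5
  Q: 0 + 3(67.5) = 202.5

202 mol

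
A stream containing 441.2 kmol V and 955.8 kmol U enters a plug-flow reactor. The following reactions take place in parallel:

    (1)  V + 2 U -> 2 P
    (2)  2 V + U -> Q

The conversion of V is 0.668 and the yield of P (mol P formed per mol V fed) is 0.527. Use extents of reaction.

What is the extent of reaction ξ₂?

Yield of P: 2ξ₁ / 441.2 = 0.527 → ξ₁ = 116.3 kmol.
Conversion of V: 1ξ₁ + 2ξ₂ = 0.668 × 441.2 = 294.7 → ξ₂ = 89.23 kmol.
Outlet amounts (n = n₀ + Σ ν·ξ):
  V: 441.2 − 1(116.3) − 2(89.23) = 146.5
  U: 955.8 − 2(116.3) − 1(89.23) = 634.1
  P: 0 + 2(116.3) = 232.5
  Q: 0 + 1(89.23) = 89.23

ξ₂ = 89.2 kmol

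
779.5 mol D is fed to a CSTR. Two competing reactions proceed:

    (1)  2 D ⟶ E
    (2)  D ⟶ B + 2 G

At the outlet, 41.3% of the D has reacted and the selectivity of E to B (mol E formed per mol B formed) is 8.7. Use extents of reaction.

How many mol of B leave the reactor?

17.5 mol

Conversion of D: D consumed = 0.413 × 779.5 = 321.9 mol = 2ξ₁ + 1ξ₂.
Selectivity: 1ξ₁ / (1ξ₂) = 8.7 → ξ₁ = 8.7 ξ₂.
Substitute: (2·8.7 + 1) ξ₂ = 321.9 → ξ₂ = 17.5 mol, ξ₁ = 152.2 mol.
Outlet amounts (n = n₀ + Σ ν·ξ):
  D: 779.5 − 2(152.2) − 1(17.5) = 457.6
  E: 0 + 1(152.2) = 152.2
  B: 0 + 1(17.5) = 17.5
  G: 0 + 2(17.5) = 34.99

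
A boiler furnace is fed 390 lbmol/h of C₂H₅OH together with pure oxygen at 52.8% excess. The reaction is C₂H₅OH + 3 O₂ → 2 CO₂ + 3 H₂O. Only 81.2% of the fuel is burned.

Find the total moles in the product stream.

2490 lbmol/h

Stoichiometric O₂ = 3 × 390 = 1170 lbmol/h; O₂ fed = 1170 × 1.528 = 1788 lbmol/h.
Fuel reacted = 0.812 × 390 → ξ = 316.7 lbmol/h.
Outlet (n = n₀ + ν ξ):
  C₂H₅OH: 390 − 1(316.7) = 73.32
  O₂: 1788 − 3(316.7) = 837.7
  CO₂: 0 + 2(316.7) = 633.4
  H₂O: 0 + 3(316.7) = 950
Total out = 73.32 + 837.7 + 633.4 + 950 = 2494 lbmol/h.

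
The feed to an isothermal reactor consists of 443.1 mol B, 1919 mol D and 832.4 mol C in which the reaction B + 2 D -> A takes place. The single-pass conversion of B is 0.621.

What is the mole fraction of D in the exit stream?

0.518

B reacted = 0.621 × 443.1 = 275.2 mol; ν_B = −1, so ξ = 275.2/1 = 275.2 mol.
Outlet amounts (n = n₀ + ν ξ):
  B: 443.1 − 1(275.2) = 167.9
  D: 1919 − 2(275.2) = 1369
  A: 0 + 1(275.2) = 275.2
  C: 832.4 (inert)
Total out = 2644 mol; y_D = 1369 / 2644 = 0.5176.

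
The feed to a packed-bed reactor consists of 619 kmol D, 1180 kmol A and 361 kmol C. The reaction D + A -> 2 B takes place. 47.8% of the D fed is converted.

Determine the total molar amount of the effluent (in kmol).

2160 kmol

D reacted = 0.478 × 619 = 295.9 kmol; ν_D = −1, so ξ = 295.9/1 = 295.9 kmol.
Outlet amounts (n = n₀ + ν ξ):
  D: 619 − 1(295.9) = 323.1
  A: 1180 − 1(295.9) = 884.1
  B: 0 + 2(295.9) = 591.8
  C: 361 (inert)
Total out = 323.1 + 884.1 + 591.8 + 361 = 2160 kmol.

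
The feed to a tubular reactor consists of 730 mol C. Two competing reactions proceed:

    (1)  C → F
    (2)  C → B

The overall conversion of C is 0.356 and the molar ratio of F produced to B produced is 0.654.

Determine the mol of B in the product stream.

157 mol

Conversion of C: C consumed = 0.356 × 730 = 259.9 mol = 1ξ₁ + 1ξ₂.
Selectivity: 1ξ₁ / (1ξ₂) = 0.654 → ξ₁ = 0.654 ξ₂.
Substitute: (1·0.654 + 1) ξ₂ = 259.9 → ξ₂ = 157.1 mol, ξ₁ = 102.8 mol.
Outlet amounts (n = n₀ + Σ ν·ξ):
  C: 730 − 1(102.8) − 1(157.1) = 470.1
  F: 0 + 1(102.8) = 102.8
  B: 0 + 1(157.1) = 157.1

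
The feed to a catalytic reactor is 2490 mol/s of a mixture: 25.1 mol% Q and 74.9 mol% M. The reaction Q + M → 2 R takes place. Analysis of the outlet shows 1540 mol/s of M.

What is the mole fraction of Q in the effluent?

0.12

For M: n = n₀ − 1ξ → 1540 = 1865 − 1ξ, giving ξ = 325 mol/s.
Outlet amounts (n = n₀ + ν ξ):
  Q: 625 − 1(325) = 300
  M: 1865 − 1(325) = 1540
  R: 0 + 2(325) = 650
Total out = 2490 mol/s; y_Q = 300 / 2490 = 0.1205.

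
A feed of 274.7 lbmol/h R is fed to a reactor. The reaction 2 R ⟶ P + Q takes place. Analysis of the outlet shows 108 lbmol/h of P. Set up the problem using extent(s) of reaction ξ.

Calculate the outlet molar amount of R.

58.7 lbmol/h

For P: n = n₀ + 1ξ → 108 = 0 + 1ξ, giving ξ = 108 lbmol/h.
Outlet amounts (n = n₀ + ν ξ):
  R: 274.7 − 2(108) = 58.7
  P: 0 + 1(108) = 108
  Q: 0 + 1(108) = 108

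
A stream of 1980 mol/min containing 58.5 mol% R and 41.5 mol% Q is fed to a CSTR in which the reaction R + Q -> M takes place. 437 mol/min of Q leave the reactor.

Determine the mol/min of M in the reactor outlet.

For Q: n = n₀ − 1ξ → 437 = 821.7 − 1ξ, giving ξ = 384.7 mol/min.
Outlet amounts (n = n₀ + ν ξ):
  R: 1158 − 1(384.7) = 773.6
  Q: 821.7 − 1(384.7) = 437
  M: 0 + 1(384.7) = 384.7

385 mol/min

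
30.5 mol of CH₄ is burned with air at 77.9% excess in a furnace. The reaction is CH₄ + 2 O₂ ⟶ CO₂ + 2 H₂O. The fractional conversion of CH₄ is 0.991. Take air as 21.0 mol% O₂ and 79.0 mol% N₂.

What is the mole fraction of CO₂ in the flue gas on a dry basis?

Stoichiometric O₂ = 2 × 30.5 = 61 mol; O₂ fed = 61 × 1.779 = 108.5 mol.
N₂ fed = 108.5 × 79/21 = 408.2 mol.
Fuel reacted = 0.991 × 30.5 → ξ = 30.23 mol.
Outlet (n = n₀ + ν ξ):
  CH₄: 30.5 − 1(30.23) = 0.2745
  O₂: 108.5 − 2(30.23) = 48.07
  N₂: 408.2 (inert)
  CO₂: 0 + 1(30.23) = 30.23
  H₂O: 0 + 2(30.23) = 60.45
Dry total = 486.8 mol; y_CO₂ (dry) = 30.23 / 486.8 = 0.06209.

0.0621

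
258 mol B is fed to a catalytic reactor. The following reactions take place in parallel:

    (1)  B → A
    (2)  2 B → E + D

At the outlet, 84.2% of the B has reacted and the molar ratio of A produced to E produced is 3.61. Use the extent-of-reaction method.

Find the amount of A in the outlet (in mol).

140 mol

Conversion of B: B consumed = 0.842 × 258 = 217.2 mol = 1ξ₁ + 2ξ₂.
Selectivity: 1ξ₁ / (1ξ₂) = 3.61 → ξ₁ = 3.61 ξ₂.
Substitute: (1·3.61 + 2) ξ₂ = 217.2 → ξ₂ = 38.72 mol, ξ₁ = 139.8 mol.
Outlet amounts (n = n₀ + Σ ν·ξ):
  B: 258 − 1(139.8) − 2(38.72) = 40.76
  A: 0 + 1(139.8) = 139.8
  E: 0 + 1(38.72) = 38.72
  D: 0 + 1(38.72) = 38.72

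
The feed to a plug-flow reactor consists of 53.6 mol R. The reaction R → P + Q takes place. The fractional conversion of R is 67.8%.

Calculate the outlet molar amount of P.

36.3 mol

R reacted = 0.678 × 53.6 = 36.34 mol; ν_R = −1, so ξ = 36.34/1 = 36.34 mol.
Outlet amounts (n = n₀ + ν ξ):
  R: 53.6 − 1(36.34) = 17.26
  P: 0 + 1(36.34) = 36.34
  Q: 0 + 1(36.34) = 36.34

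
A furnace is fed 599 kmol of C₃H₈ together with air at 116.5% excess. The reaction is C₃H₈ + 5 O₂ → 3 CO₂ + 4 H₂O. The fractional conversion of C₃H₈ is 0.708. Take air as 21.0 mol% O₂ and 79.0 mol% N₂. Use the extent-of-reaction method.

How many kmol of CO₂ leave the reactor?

1270 kmol

Stoichiometric O₂ = 5 × 599 = 2995 kmol; O₂ fed = 2995 × 2.165 = 6484 kmol.
N₂ fed = 6484 × 79/21 = 24390 kmol.
Fuel reacted = 0.708 × 599 → ξ = 424.1 kmol.
Outlet (n = n₀ + ν ξ):
  C₃H₈: 599 − 1(424.1) = 174.9
  O₂: 6484 − 5(424.1) = 4364
  N₂: 24390 (inert)
  CO₂: 0 + 3(424.1) = 1272
  H₂O: 0 + 4(424.1) = 1696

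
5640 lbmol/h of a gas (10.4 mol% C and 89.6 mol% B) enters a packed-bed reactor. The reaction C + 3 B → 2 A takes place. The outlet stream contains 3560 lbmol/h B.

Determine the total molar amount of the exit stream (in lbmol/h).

For B: n = n₀ − 3ξ → 3560 = 5053 − 3ξ, giving ξ = 497.8 lbmol/h.
Outlet amounts (n = n₀ + ν ξ):
  C: 586.6 − 1(497.8) = 88.75
  B: 5053 − 3(497.8) = 3560
  A: 0 + 2(497.8) = 995.6
Total out = 88.75 + 3560 + 995.6 = 4644 lbmol/h.

4640 lbmol/h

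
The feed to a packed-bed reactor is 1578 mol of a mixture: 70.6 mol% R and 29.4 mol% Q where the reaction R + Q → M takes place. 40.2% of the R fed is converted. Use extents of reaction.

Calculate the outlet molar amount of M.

R reacted = 0.402 × 1114 = 447.9 mol; ν_R = −1, so ξ = 447.9/1 = 447.9 mol.
Outlet amounts (n = n₀ + ν ξ):
  R: 1114 − 1(447.9) = 666.2
  Q: 463.9 − 1(447.9) = 16.08
  M: 0 + 1(447.9) = 447.9

448 mol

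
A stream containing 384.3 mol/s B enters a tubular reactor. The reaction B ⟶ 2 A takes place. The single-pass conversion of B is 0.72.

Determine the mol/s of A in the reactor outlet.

553 mol/s

B reacted = 0.72 × 384.3 = 276.7 mol/s; ν_B = −1, so ξ = 276.7/1 = 276.7 mol/s.
Outlet amounts (n = n₀ + ν ξ):
  B: 384.3 − 1(276.7) = 107.6
  A: 0 + 2(276.7) = 553.4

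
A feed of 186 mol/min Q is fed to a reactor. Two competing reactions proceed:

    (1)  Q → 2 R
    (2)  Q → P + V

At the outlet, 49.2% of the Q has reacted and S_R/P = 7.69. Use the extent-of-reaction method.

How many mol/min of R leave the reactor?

Conversion of Q: Q consumed = 0.492 × 186 = 91.51 mol/min = 1ξ₁ + 1ξ₂.
Selectivity: 2ξ₁ / (1ξ₂) = 7.69 → ξ₁ = 3.845 ξ₂.
Substitute: (1·3.845 + 1) ξ₂ = 91.51 → ξ₂ = 18.89 mol/min, ξ₁ = 72.62 mol/min.
Outlet amounts (n = n₀ + Σ ν·ξ):
  Q: 186 − 1(72.62) − 1(18.89) = 94.49
  R: 0 + 2(72.62) = 145.2
  P: 0 + 1(18.89) = 18.89
  V: 0 + 1(18.89) = 18.89

145 mol/min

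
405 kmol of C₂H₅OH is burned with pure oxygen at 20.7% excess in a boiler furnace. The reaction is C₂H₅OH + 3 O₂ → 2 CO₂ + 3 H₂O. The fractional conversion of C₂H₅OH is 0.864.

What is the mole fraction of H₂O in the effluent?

Stoichiometric O₂ = 3 × 405 = 1215 kmol; O₂ fed = 1215 × 1.207 = 1467 kmol.
Fuel reacted = 0.864 × 405 → ξ = 349.9 kmol.
Outlet (n = n₀ + ν ξ):
  C₂H₅OH: 405 − 1(349.9) = 55.08
  O₂: 1467 − 3(349.9) = 416.7
  CO₂: 0 + 2(349.9) = 699.8
  H₂O: 0 + 3(349.9) = 1050
Total out = 2221 kmol; y_H₂O = 1050 / 2221 = 0.4726.

0.473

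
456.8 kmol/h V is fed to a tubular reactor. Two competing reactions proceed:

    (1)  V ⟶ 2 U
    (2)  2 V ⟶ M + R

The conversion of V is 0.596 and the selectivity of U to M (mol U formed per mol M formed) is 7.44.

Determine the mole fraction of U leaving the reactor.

0.559

Conversion of V: V consumed = 0.596 × 456.8 = 272.3 kmol/h = 1ξ₁ + 2ξ₂.
Selectivity: 2ξ₁ / (1ξ₂) = 7.44 → ξ₁ = 3.72 ξ₂.
Substitute: (1·3.72 + 2) ξ₂ = 272.3 → ξ₂ = 47.6 kmol/h, ξ₁ = 177.1 kmol/h.
Outlet amounts (n = n₀ + Σ ν·ξ):
  V: 456.8 − 1(177.1) − 2(47.6) = 184.5
  U: 0 + 2(177.1) = 354.1
  M: 0 + 1(47.6) = 47.6
  R: 0 + 1(47.6) = 47.6
Total out = 633.9 kmol/h; y_U = 354.1 / 633.9 = 0.5587.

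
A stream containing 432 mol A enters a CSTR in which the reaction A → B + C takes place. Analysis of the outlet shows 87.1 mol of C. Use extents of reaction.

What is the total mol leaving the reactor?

519 mol

For C: n = n₀ + 1ξ → 87.1 = 0 + 1ξ, giving ξ = 87.1 mol.
Outlet amounts (n = n₀ + ν ξ):
  A: 432 − 1(87.1) = 344.9
  B: 0 + 1(87.1) = 87.1
  C: 0 + 1(87.1) = 87.1
Total out = 344.9 + 87.1 + 87.1 = 519.1 mol.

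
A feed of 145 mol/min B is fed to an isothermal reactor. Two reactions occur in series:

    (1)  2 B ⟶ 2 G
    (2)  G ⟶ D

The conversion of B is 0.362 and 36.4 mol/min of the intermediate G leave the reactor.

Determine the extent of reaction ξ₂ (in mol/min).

Conversion of B: B consumed = 2ξ₁ = 0.362 × 145 → ξ₁ = 26.24 mol/min.
G balance: n_G = 0 + 2ξ₁ − 1ξ₂ = 36.4 → ξ₂ = (2·26.24 − 36.4)/1 = 16.09 mol/min.
Outlet amounts (n = n₀ + Σ ν·ξ):
  B: 145 − 2(26.24) = 92.51
  G: 0 + 2(26.24) − 1(16.09) = 36.4
  D: 0 + 1(16.09) = 16.09

ξ₂ = 16.1 mol/min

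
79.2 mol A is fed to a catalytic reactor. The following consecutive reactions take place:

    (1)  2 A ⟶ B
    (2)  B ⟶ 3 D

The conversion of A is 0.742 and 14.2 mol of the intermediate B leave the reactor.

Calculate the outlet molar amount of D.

45.5 mol

Conversion of A: A consumed = 2ξ₁ = 0.742 × 79.2 → ξ₁ = 29.38 mol.
B balance: n_B = 0 + 1ξ₁ − 1ξ₂ = 14.2 → ξ₂ = (1·29.38 − 14.2)/1 = 15.18 mol.
Outlet amounts (n = n₀ + Σ ν·ξ):
  A: 79.2 − 2(29.38) = 20.43
  B: 0 + 1(29.38) − 1(15.18) = 14.2
  D: 0 + 3(15.18) = 45.55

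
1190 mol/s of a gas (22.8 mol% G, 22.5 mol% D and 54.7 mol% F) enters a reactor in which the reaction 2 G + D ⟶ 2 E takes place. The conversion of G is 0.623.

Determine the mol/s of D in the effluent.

183 mol/s

G reacted = 0.623 × 271.3 = 169 mol/s; ν_G = −2, so ξ = 169/2 = 84.52 mol/s.
Outlet amounts (n = n₀ + ν ξ):
  G: 271.3 − 2(84.52) = 102.3
  D: 267.8 − 1(84.52) = 183.2
  E: 0 + 2(84.52) = 169
  F: 650.9 (inert)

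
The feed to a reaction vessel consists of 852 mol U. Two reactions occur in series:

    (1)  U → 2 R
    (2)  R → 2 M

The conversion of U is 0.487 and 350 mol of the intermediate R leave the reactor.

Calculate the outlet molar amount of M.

Conversion of U: U consumed = 1ξ₁ = 0.487 × 852 → ξ₁ = 414.9 mol.
R balance: n_R = 0 + 2ξ₁ − 1ξ₂ = 350 → ξ₂ = (2·414.9 − 350)/1 = 479.8 mol.
Outlet amounts (n = n₀ + Σ ν·ξ):
  U: 852 − 1(414.9) = 437.1
  R: 0 + 2(414.9) − 1(479.8) = 350
  M: 0 + 2(479.8) = 959.7

960 mol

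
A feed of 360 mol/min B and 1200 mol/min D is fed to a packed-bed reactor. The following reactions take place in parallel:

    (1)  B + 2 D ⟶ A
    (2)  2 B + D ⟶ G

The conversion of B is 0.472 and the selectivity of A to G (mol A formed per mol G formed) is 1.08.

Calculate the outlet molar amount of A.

Conversion of B: B consumed = 0.472 × 360 = 169.9 mol/min = 1ξ₁ + 2ξ₂.
Selectivity: 1ξ₁ / (1ξ₂) = 1.08 → ξ₁ = 1.08 ξ₂.
Substitute: (1·1.08 + 2) ξ₂ = 169.9 → ξ₂ = 55.17 mol/min, ξ₁ = 59.58 mol/min.
Outlet amounts (n = n₀ + Σ ν·ξ):
  B: 360 − 1(59.58) − 2(55.17) = 190.1
  D: 1200 − 2(59.58) − 1(55.17) = 1026
  A: 0 + 1(59.58) = 59.58
  G: 0 + 1(55.17) = 55.17

59.6 mol/min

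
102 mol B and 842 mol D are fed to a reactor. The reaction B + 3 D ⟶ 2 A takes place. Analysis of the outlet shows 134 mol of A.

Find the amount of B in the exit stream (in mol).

For A: n = n₀ + 2ξ → 134 = 0 + 2ξ, giving ξ = 67 mol.
Outlet amounts (n = n₀ + ν ξ):
  B: 102 − 1(67) = 35
  D: 842 − 3(67) = 641
  A: 0 + 2(67) = 134

35 mol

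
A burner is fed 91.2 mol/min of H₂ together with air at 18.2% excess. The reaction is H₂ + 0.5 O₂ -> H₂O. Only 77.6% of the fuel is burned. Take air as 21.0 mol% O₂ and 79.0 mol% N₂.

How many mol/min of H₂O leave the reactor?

70.8 mol/min

Stoichiometric O₂ = 0.5 × 91.2 = 45.6 mol/min; O₂ fed = 45.6 × 1.182 = 53.9 mol/min.
N₂ fed = 53.9 × 79/21 = 202.8 mol/min.
Fuel reacted = 0.776 × 91.2 → ξ = 70.77 mol/min.
Outlet (n = n₀ + ν ξ):
  H₂: 91.2 − 1(70.77) = 20.43
  O₂: 53.9 − 0.5(70.77) = 18.51
  N₂: 202.8 (inert)
  H₂O: 0 + 1(70.77) = 70.77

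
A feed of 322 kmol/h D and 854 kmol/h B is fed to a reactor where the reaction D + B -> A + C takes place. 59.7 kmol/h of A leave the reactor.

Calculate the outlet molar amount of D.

For A: n = n₀ + 1ξ → 59.7 = 0 + 1ξ, giving ξ = 59.7 kmol/h.
Outlet amounts (n = n₀ + ν ξ):
  D: 322 − 1(59.7) = 262.3
  B: 854 − 1(59.7) = 794.3
  A: 0 + 1(59.7) = 59.7
  C: 0 + 1(59.7) = 59.7

262 kmol/h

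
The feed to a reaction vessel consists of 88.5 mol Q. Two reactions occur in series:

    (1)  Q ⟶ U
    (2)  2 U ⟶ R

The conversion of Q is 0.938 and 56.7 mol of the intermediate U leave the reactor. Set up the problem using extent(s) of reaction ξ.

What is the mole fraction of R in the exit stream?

Conversion of Q: Q consumed = 1ξ₁ = 0.938 × 88.5 → ξ₁ = 83.01 mol.
U balance: n_U = 0 + 1ξ₁ − 2ξ₂ = 56.7 → ξ₂ = (1·83.01 − 56.7)/2 = 13.16 mol.
Outlet amounts (n = n₀ + Σ ν·ξ):
  Q: 88.5 − 1(83.01) = 5.487
  U: 0 + 1(83.01) − 2(13.16) = 56.7
  R: 0 + 1(13.16) = 13.16
Total out = 75.34 mol; y_R = 13.16 / 75.34 = 0.1746.

0.175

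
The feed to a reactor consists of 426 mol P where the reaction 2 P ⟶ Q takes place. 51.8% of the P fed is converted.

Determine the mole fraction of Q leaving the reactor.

P reacted = 0.518 × 426 = 220.7 mol; ν_P = −2, so ξ = 220.7/2 = 110.3 mol.
Outlet amounts (n = n₀ + ν ξ):
  P: 426 − 2(110.3) = 205.3
  Q: 0 + 1(110.3) = 110.3
Total out = 315.7 mol; y_Q = 110.3 / 315.7 = 0.3495.

0.35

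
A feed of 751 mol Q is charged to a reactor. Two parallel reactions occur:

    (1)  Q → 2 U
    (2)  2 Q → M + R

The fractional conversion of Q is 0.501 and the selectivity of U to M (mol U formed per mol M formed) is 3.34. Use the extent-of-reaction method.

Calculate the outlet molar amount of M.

Conversion of Q: Q consumed = 0.501 × 751 = 376.3 mol = 1ξ₁ + 2ξ₂.
Selectivity: 2ξ₁ / (1ξ₂) = 3.34 → ξ₁ = 1.67 ξ₂.
Substitute: (1·1.67 + 2) ξ₂ = 376.3 → ξ₂ = 102.5 mol, ξ₁ = 171.2 mol.
Outlet amounts (n = n₀ + Σ ν·ξ):
  Q: 751 − 1(171.2) − 2(102.5) = 374.7
  U: 0 + 2(171.2) = 342.4
  M: 0 + 1(102.5) = 102.5
  R: 0 + 1(102.5) = 102.5

103 mol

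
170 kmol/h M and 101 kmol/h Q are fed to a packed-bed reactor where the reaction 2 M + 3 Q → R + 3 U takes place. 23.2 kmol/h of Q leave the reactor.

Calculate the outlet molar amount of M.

118 kmol/h

For Q: n = n₀ − 3ξ → 23.2 = 101 − 3ξ, giving ξ = 25.93 kmol/h.
Outlet amounts (n = n₀ + ν ξ):
  M: 170 − 2(25.93) = 118.1
  Q: 101 − 3(25.93) = 23.2
  R: 0 + 1(25.93) = 25.93
  U: 0 + 3(25.93) = 77.8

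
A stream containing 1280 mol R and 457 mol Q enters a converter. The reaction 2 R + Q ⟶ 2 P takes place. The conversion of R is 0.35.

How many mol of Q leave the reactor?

R reacted = 0.35 × 1280 = 448 mol; ν_R = −2, so ξ = 448/2 = 224 mol.
Outlet amounts (n = n₀ + ν ξ):
  R: 1280 − 2(224) = 832
  Q: 457 − 1(224) = 233
  P: 0 + 2(224) = 448

233 mol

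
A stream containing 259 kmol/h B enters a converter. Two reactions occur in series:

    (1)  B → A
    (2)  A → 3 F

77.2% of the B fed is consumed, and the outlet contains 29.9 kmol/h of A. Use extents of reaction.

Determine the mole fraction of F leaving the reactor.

Conversion of B: B consumed = 1ξ₁ = 0.772 × 259 → ξ₁ = 199.9 kmol/h.
A balance: n_A = 0 + 1ξ₁ − 1ξ₂ = 29.9 → ξ₂ = (1·199.9 − 29.9)/1 = 170 kmol/h.
Outlet amounts (n = n₀ + Σ ν·ξ):
  B: 259 − 1(199.9) = 59.05
  A: 0 + 1(199.9) − 1(170) = 29.9
  F: 0 + 3(170) = 510.1
Total out = 599.1 kmol/h; y_F = 510.1 / 599.1 = 0.8515.

0.852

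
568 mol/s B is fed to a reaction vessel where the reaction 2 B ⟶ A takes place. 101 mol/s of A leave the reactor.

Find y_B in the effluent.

For A: n = n₀ + 1ξ → 101 = 0 + 1ξ, giving ξ = 101 mol/s.
Outlet amounts (n = n₀ + ν ξ):
  B: 568 − 2(101) = 366
  A: 0 + 1(101) = 101
Total out = 467 mol/s; y_B = 366 / 467 = 0.7837.

0.784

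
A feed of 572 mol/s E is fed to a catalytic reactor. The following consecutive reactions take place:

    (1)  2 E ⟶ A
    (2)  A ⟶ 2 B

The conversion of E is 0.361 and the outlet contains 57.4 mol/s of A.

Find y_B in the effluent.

0.178

Conversion of E: E consumed = 2ξ₁ = 0.361 × 572 → ξ₁ = 103.2 mol/s.
A balance: n_A = 0 + 1ξ₁ − 1ξ₂ = 57.4 → ξ₂ = (1·103.2 − 57.4)/1 = 45.85 mol/s.
Outlet amounts (n = n₀ + Σ ν·ξ):
  E: 572 − 2(103.2) = 365.5
  A: 0 + 1(103.2) − 1(45.85) = 57.4
  B: 0 + 2(45.85) = 91.69
Total out = 514.6 mol/s; y_B = 91.69 / 514.6 = 0.1782.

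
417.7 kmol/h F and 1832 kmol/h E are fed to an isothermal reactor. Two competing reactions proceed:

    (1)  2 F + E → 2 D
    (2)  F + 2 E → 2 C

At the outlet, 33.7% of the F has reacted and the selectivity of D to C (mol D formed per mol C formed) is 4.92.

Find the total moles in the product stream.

2170 kmol/h

Conversion of F: F consumed = 0.337 × 417.7 = 140.8 kmol/h = 2ξ₁ + 1ξ₂.
Selectivity: 2ξ₁ / (2ξ₂) = 4.92 → ξ₁ = 4.92 ξ₂.
Substitute: (2·4.92 + 1) ξ₂ = 140.8 → ξ₂ = 12.99 kmol/h, ξ₁ = 63.89 kmol/h.
Outlet amounts (n = n₀ + Σ ν·ξ):
  F: 417.7 − 2(63.89) − 1(12.99) = 276.9
  E: 1832 − 1(63.89) − 2(12.99) = 1742
  D: 0 + 2(63.89) = 127.8
  C: 0 + 2(12.99) = 25.97
Total out = 276.9 + 1742 + 127.8 + 25.97 = 2173 kmol/h.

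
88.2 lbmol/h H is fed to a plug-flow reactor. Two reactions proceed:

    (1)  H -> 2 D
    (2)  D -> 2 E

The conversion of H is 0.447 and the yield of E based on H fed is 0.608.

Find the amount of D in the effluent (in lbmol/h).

52 lbmol/h

Conversion of H: H consumed = 1ξ₁ = 0.447 × 88.2 → ξ₁ = 39.43 lbmol/h.
Yield of E: 2ξ₂ / 88.2 = 0.608 → ξ₂ = 26.81 lbmol/h.
Outlet amounts (n = n₀ + Σ ν·ξ):
  H: 88.2 − 1(39.43) = 48.77
  D: 0 + 2(39.43) − 1(26.81) = 52.04
  E: 0 + 2(26.81) = 53.63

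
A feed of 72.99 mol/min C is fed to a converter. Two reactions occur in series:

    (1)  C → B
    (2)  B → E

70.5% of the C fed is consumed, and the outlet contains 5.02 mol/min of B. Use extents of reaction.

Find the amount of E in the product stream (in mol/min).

46.4 mol/min

Conversion of C: C consumed = 1ξ₁ = 0.705 × 72.99 → ξ₁ = 51.46 mol/min.
B balance: n_B = 0 + 1ξ₁ − 1ξ₂ = 5.02 → ξ₂ = (1·51.46 − 5.02)/1 = 46.44 mol/min.
Outlet amounts (n = n₀ + Σ ν·ξ):
  C: 72.99 − 1(51.46) = 21.53
  B: 0 + 1(51.46) − 1(46.44) = 5.02
  E: 0 + 1(46.44) = 46.44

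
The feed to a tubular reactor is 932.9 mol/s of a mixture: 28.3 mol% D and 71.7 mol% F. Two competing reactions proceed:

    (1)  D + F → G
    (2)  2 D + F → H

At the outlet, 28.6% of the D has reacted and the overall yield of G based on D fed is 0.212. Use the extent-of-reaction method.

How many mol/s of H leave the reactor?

9.77 mol/s

Yield of G: 1ξ₁ / 264 = 0.212 → ξ₁ = 55.97 mol/s.
Conversion of D: 1ξ₁ + 2ξ₂ = 0.286 × 264 = 75.51 → ξ₂ = 9.768 mol/s.
Outlet amounts (n = n₀ + Σ ν·ξ):
  D: 264 − 1(55.97) − 2(9.768) = 188.5
  F: 668.9 − 1(55.97) − 1(9.768) = 603.2
  G: 0 + 1(55.97) = 55.97
  H: 0 + 1(9.768) = 9.768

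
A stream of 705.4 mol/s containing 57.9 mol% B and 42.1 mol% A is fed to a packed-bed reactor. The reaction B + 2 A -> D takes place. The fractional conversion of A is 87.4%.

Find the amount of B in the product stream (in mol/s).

A reacted = 0.874 × 297 = 259.6 mol/s; ν_A = −2, so ξ = 259.6/2 = 129.8 mol/s.
Outlet amounts (n = n₀ + ν ξ):
  B: 408.4 − 1(129.8) = 278.6
  A: 297 − 2(129.8) = 37.42
  D: 0 + 1(129.8) = 129.8

279 mol/s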